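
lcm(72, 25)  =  1800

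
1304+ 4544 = 5848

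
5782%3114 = 2668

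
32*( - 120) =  - 3840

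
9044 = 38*238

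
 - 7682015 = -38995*197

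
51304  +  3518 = 54822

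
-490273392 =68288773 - 558562165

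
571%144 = 139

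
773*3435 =2655255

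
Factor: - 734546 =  - 2^1*367273^1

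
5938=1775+4163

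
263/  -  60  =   - 263/60  =  - 4.38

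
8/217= 8/217 = 0.04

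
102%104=102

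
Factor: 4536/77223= 1512/25741 = 2^3 * 3^3 *7^1 * 25741^ ( - 1)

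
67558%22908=21742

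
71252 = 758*94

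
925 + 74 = 999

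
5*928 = 4640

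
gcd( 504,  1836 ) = 36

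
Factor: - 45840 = -2^4*3^1*5^1*191^1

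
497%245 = 7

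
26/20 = 1  +  3/10 = 1.30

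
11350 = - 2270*(-5 ) 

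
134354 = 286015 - 151661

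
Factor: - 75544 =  - 2^3*7^1*19^1*71^1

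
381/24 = 127/8  =  15.88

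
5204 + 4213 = 9417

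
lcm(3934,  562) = 3934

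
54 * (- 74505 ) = - 4023270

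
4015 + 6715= 10730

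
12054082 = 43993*274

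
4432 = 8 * 554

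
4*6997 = 27988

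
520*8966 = 4662320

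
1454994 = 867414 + 587580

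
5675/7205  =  1135/1441  =  0.79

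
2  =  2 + 0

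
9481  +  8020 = 17501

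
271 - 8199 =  - 7928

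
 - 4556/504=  - 10 +121/126 = -9.04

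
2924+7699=10623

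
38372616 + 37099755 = 75472371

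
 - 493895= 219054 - 712949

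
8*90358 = 722864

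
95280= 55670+39610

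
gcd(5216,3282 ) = 2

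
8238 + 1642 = 9880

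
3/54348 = 1/18116 = 0.00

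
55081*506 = 27870986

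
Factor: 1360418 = 2^1*680209^1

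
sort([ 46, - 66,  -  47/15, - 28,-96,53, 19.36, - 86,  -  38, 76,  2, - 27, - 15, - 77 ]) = [ - 96,-86,-77, - 66, - 38, - 28, - 27 , - 15, - 47/15,2,19.36,46, 53,76]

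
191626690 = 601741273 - 410114583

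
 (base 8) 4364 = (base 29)2L1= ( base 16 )8f4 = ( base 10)2292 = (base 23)47F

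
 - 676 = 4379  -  5055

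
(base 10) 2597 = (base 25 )43M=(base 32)2h5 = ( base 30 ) 2QH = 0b101000100101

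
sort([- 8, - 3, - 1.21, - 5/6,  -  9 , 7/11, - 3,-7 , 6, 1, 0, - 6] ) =[ - 9,-8, - 7, - 6, -3,  -  3,  -  1.21,-5/6,0,  7/11, 1, 6]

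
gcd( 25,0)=25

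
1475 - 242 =1233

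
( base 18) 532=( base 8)3214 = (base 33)1hq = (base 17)5DA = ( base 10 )1676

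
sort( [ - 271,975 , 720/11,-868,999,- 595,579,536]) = [ - 868 , - 595 , - 271,720/11,536, 579,975,999 ]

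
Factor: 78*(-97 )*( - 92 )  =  2^3*3^1*13^1* 23^1*97^1 = 696072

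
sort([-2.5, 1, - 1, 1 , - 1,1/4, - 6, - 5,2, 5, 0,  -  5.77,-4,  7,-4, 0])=[ - 6, - 5.77, - 5, - 4,-4, -2.5, - 1, - 1 , 0,0,1/4,  1, 1 , 2,5 , 7]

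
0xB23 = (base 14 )1079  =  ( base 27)3og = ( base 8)5443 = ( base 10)2851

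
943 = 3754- 2811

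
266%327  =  266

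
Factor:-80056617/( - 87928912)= 2^ (-4)*3^1*29^1*373^1*2467^1*5495557^( - 1)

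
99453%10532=4665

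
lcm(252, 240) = 5040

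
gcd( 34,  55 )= 1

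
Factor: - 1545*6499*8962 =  - 89987038710 = - 2^1*3^1*5^1*67^1*  97^1*103^1 *4481^1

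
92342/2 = 46171=46171.00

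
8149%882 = 211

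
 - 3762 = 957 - 4719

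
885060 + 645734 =1530794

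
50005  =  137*365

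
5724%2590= 544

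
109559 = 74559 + 35000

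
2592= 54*48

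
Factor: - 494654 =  - 2^1 * 167^1*1481^1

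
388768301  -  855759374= - 466991073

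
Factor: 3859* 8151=3^1 *11^1*13^1*17^1 * 19^1 * 227^1 =31454709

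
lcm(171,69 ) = 3933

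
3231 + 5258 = 8489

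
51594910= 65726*785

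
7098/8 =887+1/4  =  887.25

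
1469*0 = 0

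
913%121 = 66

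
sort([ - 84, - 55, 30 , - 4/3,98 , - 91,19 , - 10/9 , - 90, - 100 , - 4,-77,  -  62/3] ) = [ - 100, - 91 , - 90, - 84,  -  77, - 55,-62/3,-4  ,-4/3, - 10/9, 19,30,98]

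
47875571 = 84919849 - 37044278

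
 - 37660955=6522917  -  44183872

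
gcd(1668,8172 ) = 12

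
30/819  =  10/273 = 0.04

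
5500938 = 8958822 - 3457884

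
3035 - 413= 2622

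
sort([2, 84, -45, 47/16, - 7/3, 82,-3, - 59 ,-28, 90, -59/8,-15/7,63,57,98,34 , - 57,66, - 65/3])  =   [ - 59 ,-57, - 45, - 28,  -  65/3, - 59/8,-3, - 7/3, - 15/7,2,47/16, 34, 57,63,66, 82, 84,  90,98] 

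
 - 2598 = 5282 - 7880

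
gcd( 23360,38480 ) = 80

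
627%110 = 77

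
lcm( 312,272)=10608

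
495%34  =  19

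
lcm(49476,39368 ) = 3661224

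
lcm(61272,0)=0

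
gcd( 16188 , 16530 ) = 114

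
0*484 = 0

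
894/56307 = 298/18769 = 0.02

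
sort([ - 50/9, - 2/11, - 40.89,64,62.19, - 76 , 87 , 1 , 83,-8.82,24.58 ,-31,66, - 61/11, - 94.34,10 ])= [ - 94.34, - 76 ,- 40.89, - 31, - 8.82, - 50/9, - 61/11, - 2/11, 1, 10,24.58,62.19, 64,66, 83, 87]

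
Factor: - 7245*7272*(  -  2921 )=2^3*3^4 * 5^1*7^1*23^2*101^1 * 127^1 = 153894754440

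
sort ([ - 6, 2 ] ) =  [  -  6,2 ]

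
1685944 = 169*9976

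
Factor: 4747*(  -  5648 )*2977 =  - 2^4*13^1*47^1*101^1*229^1*353^1 = - 79816513712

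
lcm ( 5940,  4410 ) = 291060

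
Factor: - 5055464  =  -2^3 * 41^1*15413^1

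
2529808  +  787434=3317242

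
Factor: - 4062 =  - 2^1*3^1*677^1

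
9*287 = 2583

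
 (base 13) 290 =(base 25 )I5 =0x1c7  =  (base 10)455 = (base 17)19d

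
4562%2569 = 1993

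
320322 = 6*53387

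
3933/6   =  1311/2 = 655.50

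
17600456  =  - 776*(- 22681)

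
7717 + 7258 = 14975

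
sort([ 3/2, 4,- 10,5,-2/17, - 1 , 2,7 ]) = [-10, - 1, - 2/17, 3/2,2,4,5, 7]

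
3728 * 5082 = 18945696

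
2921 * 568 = 1659128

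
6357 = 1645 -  - 4712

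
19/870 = 19/870 = 0.02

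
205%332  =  205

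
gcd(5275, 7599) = 1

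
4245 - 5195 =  - 950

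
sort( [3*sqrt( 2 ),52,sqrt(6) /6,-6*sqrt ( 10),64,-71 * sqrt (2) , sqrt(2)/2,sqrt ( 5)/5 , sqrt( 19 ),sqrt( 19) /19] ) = [ - 71*sqrt( 2 ) , -6*sqrt( 10 ), sqrt(19 )/19,sqrt( 6)/6,sqrt( 5) /5, sqrt( 2)/2 , 3*sqrt(2 ) , sqrt(19 ),52 , 64 ]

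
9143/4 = 2285+3/4 = 2285.75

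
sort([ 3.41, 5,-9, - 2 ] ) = [ - 9,  -  2,3.41,  5] 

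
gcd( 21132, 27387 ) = 9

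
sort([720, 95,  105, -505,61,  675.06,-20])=[- 505, - 20, 61,95, 105, 675.06 , 720] 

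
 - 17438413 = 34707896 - 52146309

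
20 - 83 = - 63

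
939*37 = 34743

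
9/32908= 9/32908 = 0.00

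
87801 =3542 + 84259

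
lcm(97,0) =0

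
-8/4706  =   - 4/2353=- 0.00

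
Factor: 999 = 3^3 *37^1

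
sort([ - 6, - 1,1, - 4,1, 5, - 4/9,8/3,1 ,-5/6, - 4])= [ - 6, - 4,-4,-1, - 5/6, - 4/9,1,1, 1,8/3, 5]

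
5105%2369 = 367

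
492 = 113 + 379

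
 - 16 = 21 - 37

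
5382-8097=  - 2715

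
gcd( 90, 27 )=9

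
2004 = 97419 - 95415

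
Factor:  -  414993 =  - 3^1 *43^1*3217^1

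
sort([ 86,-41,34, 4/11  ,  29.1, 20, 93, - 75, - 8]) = [ - 75, - 41, - 8 , 4/11, 20,29.1, 34,86, 93]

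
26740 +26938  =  53678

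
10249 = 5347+4902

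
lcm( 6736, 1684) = 6736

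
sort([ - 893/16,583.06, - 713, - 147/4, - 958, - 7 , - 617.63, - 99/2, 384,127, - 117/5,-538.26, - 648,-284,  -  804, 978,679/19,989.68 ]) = [ - 958,-804, - 713, - 648,-617.63,- 538.26, - 284, - 893/16, - 99/2, - 147/4 ,-117/5, - 7, 679/19, 127,384,583.06,978,989.68] 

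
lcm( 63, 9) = 63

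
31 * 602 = 18662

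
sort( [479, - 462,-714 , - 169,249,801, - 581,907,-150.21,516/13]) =[ - 714, - 581, - 462, - 169, - 150.21,516/13,249,479,801,907 ]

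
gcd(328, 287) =41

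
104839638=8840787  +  95998851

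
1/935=1/935 =0.00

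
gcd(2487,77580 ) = 3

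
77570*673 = 52204610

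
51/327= 17/109 = 0.16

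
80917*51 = 4126767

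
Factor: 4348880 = 2^4*5^1*54361^1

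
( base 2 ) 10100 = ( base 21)k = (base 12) 18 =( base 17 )13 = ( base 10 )20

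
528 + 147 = 675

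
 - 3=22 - 25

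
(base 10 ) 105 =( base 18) 5F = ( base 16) 69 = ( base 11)96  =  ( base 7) 210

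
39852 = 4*9963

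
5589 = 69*81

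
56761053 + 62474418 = 119235471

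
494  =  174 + 320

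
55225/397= 139 + 42/397 = 139.11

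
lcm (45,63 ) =315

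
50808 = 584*87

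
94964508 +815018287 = 909982795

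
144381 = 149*969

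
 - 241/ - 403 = 241/403 = 0.60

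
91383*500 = 45691500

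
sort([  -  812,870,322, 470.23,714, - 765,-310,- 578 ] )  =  [ - 812,-765,-578, - 310, 322, 470.23, 714, 870 ] 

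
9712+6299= 16011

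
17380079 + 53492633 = 70872712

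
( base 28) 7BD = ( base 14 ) 218D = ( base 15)1AC4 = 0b1011010110001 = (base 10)5809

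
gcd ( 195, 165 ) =15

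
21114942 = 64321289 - 43206347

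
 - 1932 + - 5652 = -7584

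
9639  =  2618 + 7021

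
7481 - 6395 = 1086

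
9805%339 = 313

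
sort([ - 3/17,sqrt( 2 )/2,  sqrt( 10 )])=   [ - 3/17, sqrt(2 )/2, sqrt(10) ] 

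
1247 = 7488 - 6241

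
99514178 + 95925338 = 195439516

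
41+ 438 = 479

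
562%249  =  64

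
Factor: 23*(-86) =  - 1978= - 2^1*23^1* 43^1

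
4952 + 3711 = 8663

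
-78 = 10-88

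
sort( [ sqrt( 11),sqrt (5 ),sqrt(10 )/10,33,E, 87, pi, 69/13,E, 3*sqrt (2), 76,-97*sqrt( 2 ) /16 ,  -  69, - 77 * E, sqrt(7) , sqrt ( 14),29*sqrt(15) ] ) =[ - 77 * E, - 69, - 97 * sqrt (2)/16 , sqrt( 10 ) /10, sqrt( 5 ), sqrt( 7 ),E , E, pi,  sqrt( 11 ), sqrt( 14),3 *sqrt (2),69/13, 33, 76, 87, 29 * sqrt( 15)]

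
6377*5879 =37490383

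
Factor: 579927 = 3^1*61^1* 3169^1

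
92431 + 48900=141331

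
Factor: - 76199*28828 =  - 2^2 * 23^1*3313^1*7207^1 = - 2196664772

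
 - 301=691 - 992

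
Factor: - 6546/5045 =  - 2^1*3^1 *5^( - 1) * 1009^(-1 )*1091^1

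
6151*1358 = 8353058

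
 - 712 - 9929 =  - 10641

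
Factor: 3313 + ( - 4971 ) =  - 1658 = -  2^1*829^1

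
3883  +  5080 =8963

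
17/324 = 17/324 =0.05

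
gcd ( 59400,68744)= 8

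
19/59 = 19/59 = 0.32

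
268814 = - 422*( - 637)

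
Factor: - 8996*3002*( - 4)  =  2^5*13^1*19^1*79^1*173^1 = 108023968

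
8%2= 0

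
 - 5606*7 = -39242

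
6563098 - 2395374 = 4167724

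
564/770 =282/385 = 0.73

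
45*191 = 8595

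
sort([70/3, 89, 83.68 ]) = [70/3 , 83.68, 89 ] 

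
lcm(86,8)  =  344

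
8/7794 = 4/3897 = 0.00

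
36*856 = 30816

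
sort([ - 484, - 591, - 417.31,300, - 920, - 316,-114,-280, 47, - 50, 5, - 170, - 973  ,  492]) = [ - 973 , - 920, - 591, - 484, - 417.31 ,-316, - 280, - 170 , - 114, - 50,5, 47 , 300, 492 ] 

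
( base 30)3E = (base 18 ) 5e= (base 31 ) 3B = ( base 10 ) 104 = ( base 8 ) 150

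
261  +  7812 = 8073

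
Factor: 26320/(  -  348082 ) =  - 40/529=- 2^3*5^1 * 23^(-2) 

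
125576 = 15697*8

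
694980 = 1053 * 660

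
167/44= 3 + 35/44 =3.80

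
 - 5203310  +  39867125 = 34663815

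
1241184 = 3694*336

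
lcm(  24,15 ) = 120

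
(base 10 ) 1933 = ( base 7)5431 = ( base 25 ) 328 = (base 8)3615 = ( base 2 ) 11110001101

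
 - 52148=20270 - 72418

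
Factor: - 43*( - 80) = 2^4*5^1*43^1= 3440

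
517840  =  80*6473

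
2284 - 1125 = 1159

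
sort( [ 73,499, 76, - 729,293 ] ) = [ - 729,  73,76, 293,499] 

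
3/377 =3/377 = 0.01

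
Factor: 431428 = 2^2*107857^1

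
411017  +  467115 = 878132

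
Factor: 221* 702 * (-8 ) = -1241136 = - 2^4*3^3*13^2*17^1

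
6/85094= 3/42547 = 0.00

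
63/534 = 21/178 = 0.12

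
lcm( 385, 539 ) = 2695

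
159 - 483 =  - 324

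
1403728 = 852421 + 551307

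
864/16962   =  144/2827 =0.05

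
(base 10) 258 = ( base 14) 146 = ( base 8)402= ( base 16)102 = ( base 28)96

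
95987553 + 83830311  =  179817864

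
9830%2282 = 702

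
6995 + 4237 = 11232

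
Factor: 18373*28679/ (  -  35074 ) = -27732593/1846= -  2^ ( - 1 )*7^1*13^( - 1)*17^1*71^( - 1 ) * 241^1 * 967^1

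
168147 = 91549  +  76598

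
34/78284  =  17/39142 = 0.00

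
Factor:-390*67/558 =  - 4355/93 = -3^( - 1 )*5^1*13^1*31^ (-1 )*67^1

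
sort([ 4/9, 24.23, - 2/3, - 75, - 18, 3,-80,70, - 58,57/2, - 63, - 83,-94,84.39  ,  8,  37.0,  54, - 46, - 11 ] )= [ -94, - 83, - 80, - 75, - 63, - 58, - 46, - 18,-11, - 2/3,  4/9,  3,  8,24.23, 57/2, 37.0,54,70, 84.39]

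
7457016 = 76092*98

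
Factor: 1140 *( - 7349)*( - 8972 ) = 75166159920 = 2^4*3^1*5^1 * 19^1 * 2243^1 *7349^1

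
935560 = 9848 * 95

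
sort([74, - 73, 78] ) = [-73 , 74,78]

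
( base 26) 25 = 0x39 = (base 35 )1m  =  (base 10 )57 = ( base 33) 1O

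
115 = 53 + 62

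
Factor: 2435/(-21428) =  - 2^( - 2 )* 5^1*11^(-1 )  =  -  5/44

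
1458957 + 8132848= 9591805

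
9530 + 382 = 9912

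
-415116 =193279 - 608395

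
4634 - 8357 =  - 3723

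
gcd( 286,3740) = 22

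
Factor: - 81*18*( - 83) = 2^1*3^6*83^1 = 121014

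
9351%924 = 111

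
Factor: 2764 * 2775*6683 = 2^2*3^1* 5^2 * 37^1 *41^1*163^1 * 691^1 = 51259278300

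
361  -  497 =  - 136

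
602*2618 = 1576036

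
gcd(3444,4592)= 1148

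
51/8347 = 3/491= 0.01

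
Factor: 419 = 419^1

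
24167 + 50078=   74245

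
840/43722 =20/1041  =  0.02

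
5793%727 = 704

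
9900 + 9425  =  19325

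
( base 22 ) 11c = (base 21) 13E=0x206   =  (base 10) 518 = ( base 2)1000000110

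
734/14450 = 367/7225 = 0.05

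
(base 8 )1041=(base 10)545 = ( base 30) i5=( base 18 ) 1c5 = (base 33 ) GH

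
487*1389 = 676443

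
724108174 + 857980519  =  1582088693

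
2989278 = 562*5319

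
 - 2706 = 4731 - 7437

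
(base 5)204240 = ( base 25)amk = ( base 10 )6820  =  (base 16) 1aa4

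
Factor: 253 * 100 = 25300 = 2^2*5^2  *11^1*23^1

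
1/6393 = 1/6393 = 0.00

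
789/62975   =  789/62975 = 0.01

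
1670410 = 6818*245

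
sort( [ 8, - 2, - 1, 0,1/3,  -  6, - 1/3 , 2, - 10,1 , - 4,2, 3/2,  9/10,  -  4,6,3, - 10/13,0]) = [ - 10, - 6 , - 4, - 4,  -  2, - 1,-10/13, - 1/3,0,0,1/3, 9/10,1,3/2,2,2,3,6, 8 ] 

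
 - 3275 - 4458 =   -  7733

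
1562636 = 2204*709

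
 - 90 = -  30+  - 60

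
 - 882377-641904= - 1524281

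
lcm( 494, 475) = 12350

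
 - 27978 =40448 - 68426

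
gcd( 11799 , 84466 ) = 1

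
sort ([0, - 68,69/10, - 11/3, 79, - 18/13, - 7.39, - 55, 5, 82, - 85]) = [ - 85, - 68,-55, - 7.39, - 11/3, - 18/13, 0,  5,69/10,79,82]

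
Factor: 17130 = 2^1*3^1*5^1*571^1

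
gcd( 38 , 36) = 2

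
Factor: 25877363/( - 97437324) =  - 2^( - 2)*3^ ( - 1 )*109^1*199^1*1193^1*8119777^(-1) 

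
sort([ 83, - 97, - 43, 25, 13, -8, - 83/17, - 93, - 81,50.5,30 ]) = [ -97, - 93 , - 81, - 43, - 8 ,  -  83/17,13, 25,30, 50.5, 83] 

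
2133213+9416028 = 11549241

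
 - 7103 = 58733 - 65836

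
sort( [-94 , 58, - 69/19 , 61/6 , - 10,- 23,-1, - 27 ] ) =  [  -  94,  -  27, -23,-10,-69/19, - 1,61/6, 58 ] 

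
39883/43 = 927+22/43 = 927.51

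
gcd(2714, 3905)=1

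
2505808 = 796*3148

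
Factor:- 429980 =  -  2^2 *5^1  *21499^1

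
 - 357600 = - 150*2384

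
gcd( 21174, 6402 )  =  6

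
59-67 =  - 8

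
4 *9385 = 37540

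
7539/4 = 1884 + 3/4 =1884.75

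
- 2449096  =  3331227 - 5780323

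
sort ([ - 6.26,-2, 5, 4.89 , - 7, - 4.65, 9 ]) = [ - 7,  -  6.26,-4.65, - 2,4.89, 5, 9 ]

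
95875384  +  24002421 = 119877805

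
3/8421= 1/2807 = 0.00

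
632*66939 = 42305448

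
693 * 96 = 66528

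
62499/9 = 20833/3 = 6944.33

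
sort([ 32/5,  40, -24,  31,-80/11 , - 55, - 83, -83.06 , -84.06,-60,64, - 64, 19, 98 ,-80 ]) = [-84.06, -83.06, - 83, - 80, - 64, - 60, - 55, - 24 ,- 80/11,  32/5,19,  31,40 , 64,  98 ]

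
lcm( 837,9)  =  837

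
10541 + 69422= 79963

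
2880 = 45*64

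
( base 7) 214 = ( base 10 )109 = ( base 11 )9A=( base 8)155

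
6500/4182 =1 + 1159/2091 =1.55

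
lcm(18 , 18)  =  18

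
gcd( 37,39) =1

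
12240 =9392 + 2848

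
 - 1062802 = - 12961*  82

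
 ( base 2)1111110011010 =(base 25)cnf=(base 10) 8090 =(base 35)6L5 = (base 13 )38B4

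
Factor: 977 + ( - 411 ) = 2^1* 283^1  =  566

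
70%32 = 6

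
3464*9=31176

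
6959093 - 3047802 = 3911291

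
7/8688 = 7/8688 = 0.00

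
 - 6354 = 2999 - 9353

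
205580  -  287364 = - 81784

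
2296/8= 287 = 287.00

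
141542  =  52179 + 89363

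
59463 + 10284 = 69747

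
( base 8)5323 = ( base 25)4AL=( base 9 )3718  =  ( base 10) 2771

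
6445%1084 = 1025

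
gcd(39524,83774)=2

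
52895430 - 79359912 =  - 26464482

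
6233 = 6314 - 81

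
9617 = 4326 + 5291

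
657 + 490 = 1147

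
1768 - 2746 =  - 978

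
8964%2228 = 52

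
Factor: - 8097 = -3^1*2699^1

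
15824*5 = 79120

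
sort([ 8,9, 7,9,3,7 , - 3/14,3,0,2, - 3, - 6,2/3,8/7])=[ - 6, - 3, - 3/14,0,2/3,8/7,2, 3,3,7,  7,8,9,9] 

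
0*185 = 0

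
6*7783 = 46698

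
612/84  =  51/7=   7.29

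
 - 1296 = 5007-6303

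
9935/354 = 9935/354 = 28.06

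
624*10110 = 6308640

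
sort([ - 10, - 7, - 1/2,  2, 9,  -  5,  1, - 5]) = [ - 10 , - 7,-5, - 5,-1/2, 1,2,  9 ] 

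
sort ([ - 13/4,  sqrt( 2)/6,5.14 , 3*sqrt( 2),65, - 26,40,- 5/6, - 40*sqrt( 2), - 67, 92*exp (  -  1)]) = [ - 67, - 40*sqrt(2 ), - 26, - 13/4, - 5/6,sqrt ( 2) /6, 3* sqrt(2), 5.14, 92*exp( - 1),  40, 65]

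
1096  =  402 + 694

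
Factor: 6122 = 2^1*3061^1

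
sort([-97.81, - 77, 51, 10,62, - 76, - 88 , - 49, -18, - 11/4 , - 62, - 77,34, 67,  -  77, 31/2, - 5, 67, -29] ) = [ - 97.81, - 88, - 77, - 77, - 77,- 76, - 62, - 49, - 29, - 18, - 5, - 11/4, 10,31/2, 34,  51,62, 67,67]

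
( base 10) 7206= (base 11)5461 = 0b1110000100110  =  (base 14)28AA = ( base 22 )EJC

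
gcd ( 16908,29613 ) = 3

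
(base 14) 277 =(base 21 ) 12E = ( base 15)232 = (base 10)497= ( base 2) 111110001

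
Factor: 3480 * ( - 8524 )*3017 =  - 89494839840=-2^5* 3^1*5^1*7^1*29^1*431^1 * 2131^1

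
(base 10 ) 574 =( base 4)20332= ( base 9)707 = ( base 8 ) 1076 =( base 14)2d0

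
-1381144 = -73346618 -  - 71965474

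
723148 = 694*1042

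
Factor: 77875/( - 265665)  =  -175/597 = - 3^( - 1)*  5^2*7^1 * 199^ ( - 1)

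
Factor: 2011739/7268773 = 105881/382567 = 113^1*937^1*382567^(-1 )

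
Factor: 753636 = 2^2* 3^1*13^1*4831^1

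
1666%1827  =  1666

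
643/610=1 + 33/610 = 1.05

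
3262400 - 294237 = 2968163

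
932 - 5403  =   - 4471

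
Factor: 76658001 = 3^1*7^2*521483^1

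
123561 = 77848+45713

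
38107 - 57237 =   -  19130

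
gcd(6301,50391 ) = 1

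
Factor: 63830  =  2^1*5^1*13^1*491^1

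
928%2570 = 928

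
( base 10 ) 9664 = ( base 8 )22700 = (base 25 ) fbe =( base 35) 7v4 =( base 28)C94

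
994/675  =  994/675 = 1.47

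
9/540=1/60 = 0.02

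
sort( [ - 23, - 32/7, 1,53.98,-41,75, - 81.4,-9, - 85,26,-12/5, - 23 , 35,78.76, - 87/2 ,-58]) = [ -85, - 81.4, - 58,-87/2, - 41,  -  23, - 23, - 9, - 32/7, - 12/5,1,26 , 35,53.98,  75, 78.76 ] 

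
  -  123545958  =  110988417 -234534375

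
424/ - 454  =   - 1 + 15/227  =  -0.93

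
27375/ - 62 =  - 442 + 29/62 = -  441.53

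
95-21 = 74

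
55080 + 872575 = 927655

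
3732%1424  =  884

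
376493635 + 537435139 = 913928774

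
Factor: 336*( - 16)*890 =-4784640 = - 2^9*3^1 * 5^1 * 7^1*89^1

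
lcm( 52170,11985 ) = 886890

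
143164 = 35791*4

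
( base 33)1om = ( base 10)1903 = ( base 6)12451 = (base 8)3557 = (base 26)2l5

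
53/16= 53/16 = 3.31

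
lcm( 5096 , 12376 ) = 86632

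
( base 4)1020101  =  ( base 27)698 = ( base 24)80h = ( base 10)4625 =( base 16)1211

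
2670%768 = 366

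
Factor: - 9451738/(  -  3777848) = 4725869/1888924 = 2^ (  -  2)*29^1*37^( - 1 )*107^1 * 1523^1  *12763^ ( - 1 )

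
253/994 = 253/994  =  0.25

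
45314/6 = 22657/3 = 7552.33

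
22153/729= 30 + 283/729 = 30.39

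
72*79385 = 5715720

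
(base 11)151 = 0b10110001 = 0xB1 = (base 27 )6F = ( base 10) 177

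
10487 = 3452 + 7035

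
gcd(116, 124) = 4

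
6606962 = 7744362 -1137400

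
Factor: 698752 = 2^7*53^1*103^1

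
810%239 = 93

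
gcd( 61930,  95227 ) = 11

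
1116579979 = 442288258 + 674291721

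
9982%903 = 49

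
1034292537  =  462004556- - 572287981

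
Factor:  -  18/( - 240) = 3/40 = 2^(-3) * 3^1*5^ (  -  1)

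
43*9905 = 425915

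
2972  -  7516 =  - 4544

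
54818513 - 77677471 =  - 22858958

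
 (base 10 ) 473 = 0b111011001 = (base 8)731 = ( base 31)f8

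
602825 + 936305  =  1539130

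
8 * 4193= 33544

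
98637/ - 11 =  - 8967/1 = - 8967.00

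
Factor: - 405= -3^4 * 5^1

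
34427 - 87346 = -52919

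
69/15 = 4 + 3/5 = 4.60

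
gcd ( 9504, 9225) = 9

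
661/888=661/888 = 0.74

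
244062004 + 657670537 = 901732541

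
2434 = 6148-3714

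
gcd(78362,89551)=1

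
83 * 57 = 4731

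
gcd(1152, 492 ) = 12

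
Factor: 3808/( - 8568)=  - 2^2*3^(- 2) = - 4/9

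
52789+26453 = 79242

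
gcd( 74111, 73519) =37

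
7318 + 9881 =17199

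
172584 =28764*6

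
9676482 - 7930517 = 1745965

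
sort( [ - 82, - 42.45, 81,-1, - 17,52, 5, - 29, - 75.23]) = [-82,-75.23,-42.45, - 29  , - 17,-1,5,52, 81]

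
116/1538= 58/769= 0.08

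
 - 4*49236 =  - 196944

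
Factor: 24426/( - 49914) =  - 23/47 = - 23^1*47^ (-1)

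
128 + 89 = 217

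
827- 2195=  -  1368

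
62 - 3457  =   - 3395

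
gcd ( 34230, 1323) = 21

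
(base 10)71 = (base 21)38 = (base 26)2j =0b1000111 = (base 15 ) 4b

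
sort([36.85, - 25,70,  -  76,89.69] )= [- 76,-25,36.85,70, 89.69] 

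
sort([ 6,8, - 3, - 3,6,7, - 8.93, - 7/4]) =[ - 8.93, - 3, - 3, - 7/4, 6,6, 7,8 ]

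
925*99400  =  91945000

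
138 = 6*23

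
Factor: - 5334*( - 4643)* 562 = 13918358244 =2^2*3^1* 7^1*127^1*281^1*4643^1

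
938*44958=42170604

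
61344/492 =5112/41 = 124.68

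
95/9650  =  19/1930 = 0.01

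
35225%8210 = 2385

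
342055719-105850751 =236204968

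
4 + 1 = 5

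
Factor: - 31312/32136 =- 38/39  =  - 2^1*3^( - 1 ) * 13^( - 1 ) * 19^1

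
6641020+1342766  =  7983786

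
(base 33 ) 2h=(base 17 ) 4f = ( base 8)123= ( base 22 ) 3h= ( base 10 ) 83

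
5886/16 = 367 + 7/8 =367.88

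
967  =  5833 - 4866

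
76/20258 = 38/10129 =0.00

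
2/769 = 2/769  =  0.00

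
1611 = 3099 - 1488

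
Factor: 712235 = 5^1*181^1*787^1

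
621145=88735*7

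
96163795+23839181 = 120002976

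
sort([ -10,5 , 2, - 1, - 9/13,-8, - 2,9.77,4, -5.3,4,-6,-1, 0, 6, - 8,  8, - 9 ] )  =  [ - 10, - 9,-8, - 8, - 6,-5.3, - 2,-1,- 1, - 9/13,0, 2, 4 , 4,5,  6 , 8,9.77 ] 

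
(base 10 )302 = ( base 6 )1222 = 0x12e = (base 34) 8U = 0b100101110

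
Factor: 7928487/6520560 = 2^(-4)*3^1*5^(-1) * 7^1 * 101^(-1)*269^(-1 )*317^1 *397^1 = 2642829/2173520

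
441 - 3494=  - 3053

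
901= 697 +204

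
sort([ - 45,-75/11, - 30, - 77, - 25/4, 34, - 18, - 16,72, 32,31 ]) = [ - 77, - 45,-30,-18, - 16, - 75/11, - 25/4, 31 , 32,34, 72 ] 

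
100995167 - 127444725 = -26449558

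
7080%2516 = 2048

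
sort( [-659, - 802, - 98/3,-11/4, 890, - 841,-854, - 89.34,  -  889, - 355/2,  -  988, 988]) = [- 988, - 889, - 854, - 841, - 802,-659, - 355/2, - 89.34, - 98/3 , - 11/4, 890,988 ]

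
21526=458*47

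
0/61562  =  0 = 0.00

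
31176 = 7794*4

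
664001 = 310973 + 353028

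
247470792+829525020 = 1076995812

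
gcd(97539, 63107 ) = 1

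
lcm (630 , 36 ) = 1260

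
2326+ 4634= 6960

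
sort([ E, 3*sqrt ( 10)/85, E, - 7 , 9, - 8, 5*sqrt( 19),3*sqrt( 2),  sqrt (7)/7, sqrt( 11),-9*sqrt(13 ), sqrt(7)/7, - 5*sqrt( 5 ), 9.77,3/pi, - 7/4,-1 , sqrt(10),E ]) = [-9*sqrt(13 ),-5*sqrt( 5),  -  8,-7, - 7/4, - 1,3*sqrt(10) /85, sqrt( 7)/7, sqrt( 7 ) /7,3/pi, E, E,  E, sqrt(10),  sqrt(11 ),  3*sqrt(2),  9,  9.77, 5*sqrt( 19) ]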